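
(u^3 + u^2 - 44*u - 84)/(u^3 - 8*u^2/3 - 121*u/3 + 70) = 3*(u + 2)/(3*u - 5)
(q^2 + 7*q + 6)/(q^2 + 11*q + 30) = (q + 1)/(q + 5)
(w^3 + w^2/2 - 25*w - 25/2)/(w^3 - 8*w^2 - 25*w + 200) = (w + 1/2)/(w - 8)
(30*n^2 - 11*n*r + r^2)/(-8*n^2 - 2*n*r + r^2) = (-30*n^2 + 11*n*r - r^2)/(8*n^2 + 2*n*r - r^2)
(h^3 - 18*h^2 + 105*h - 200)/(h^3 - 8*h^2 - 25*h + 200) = (h - 5)/(h + 5)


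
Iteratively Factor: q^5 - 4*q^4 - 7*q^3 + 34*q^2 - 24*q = (q + 3)*(q^4 - 7*q^3 + 14*q^2 - 8*q) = (q - 2)*(q + 3)*(q^3 - 5*q^2 + 4*q) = (q - 2)*(q - 1)*(q + 3)*(q^2 - 4*q) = q*(q - 2)*(q - 1)*(q + 3)*(q - 4)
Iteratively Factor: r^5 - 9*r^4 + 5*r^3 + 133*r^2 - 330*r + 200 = (r + 4)*(r^4 - 13*r^3 + 57*r^2 - 95*r + 50) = (r - 1)*(r + 4)*(r^3 - 12*r^2 + 45*r - 50) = (r - 5)*(r - 1)*(r + 4)*(r^2 - 7*r + 10) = (r - 5)*(r - 2)*(r - 1)*(r + 4)*(r - 5)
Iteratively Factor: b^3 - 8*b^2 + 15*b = (b)*(b^2 - 8*b + 15) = b*(b - 5)*(b - 3)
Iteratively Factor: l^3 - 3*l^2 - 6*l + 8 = (l - 1)*(l^2 - 2*l - 8) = (l - 1)*(l + 2)*(l - 4)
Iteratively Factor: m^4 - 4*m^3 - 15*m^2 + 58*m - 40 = (m - 5)*(m^3 + m^2 - 10*m + 8) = (m - 5)*(m + 4)*(m^2 - 3*m + 2) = (m - 5)*(m - 2)*(m + 4)*(m - 1)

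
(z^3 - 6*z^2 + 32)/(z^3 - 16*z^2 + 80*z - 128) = (z + 2)/(z - 8)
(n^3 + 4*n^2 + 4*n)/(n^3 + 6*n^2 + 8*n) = (n + 2)/(n + 4)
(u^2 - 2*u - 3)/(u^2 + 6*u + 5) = (u - 3)/(u + 5)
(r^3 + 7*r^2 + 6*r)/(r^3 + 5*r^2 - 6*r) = (r + 1)/(r - 1)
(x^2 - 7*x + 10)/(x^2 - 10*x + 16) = (x - 5)/(x - 8)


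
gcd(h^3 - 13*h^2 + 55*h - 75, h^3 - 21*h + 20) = 1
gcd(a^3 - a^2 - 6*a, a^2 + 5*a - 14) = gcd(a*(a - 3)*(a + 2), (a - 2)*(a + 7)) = 1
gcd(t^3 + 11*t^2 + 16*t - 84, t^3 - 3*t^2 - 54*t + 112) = t^2 + 5*t - 14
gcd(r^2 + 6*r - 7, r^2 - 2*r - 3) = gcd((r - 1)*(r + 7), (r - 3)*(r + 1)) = 1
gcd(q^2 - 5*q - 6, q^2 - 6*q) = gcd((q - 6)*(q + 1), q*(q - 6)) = q - 6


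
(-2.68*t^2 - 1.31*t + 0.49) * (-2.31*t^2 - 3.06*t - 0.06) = 6.1908*t^4 + 11.2269*t^3 + 3.0375*t^2 - 1.4208*t - 0.0294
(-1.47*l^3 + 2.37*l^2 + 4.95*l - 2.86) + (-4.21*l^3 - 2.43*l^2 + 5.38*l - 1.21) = -5.68*l^3 - 0.0600000000000001*l^2 + 10.33*l - 4.07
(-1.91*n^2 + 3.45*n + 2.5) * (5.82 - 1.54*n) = 2.9414*n^3 - 16.4292*n^2 + 16.229*n + 14.55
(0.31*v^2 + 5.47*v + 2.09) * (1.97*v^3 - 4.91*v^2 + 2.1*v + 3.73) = 0.6107*v^5 + 9.2538*v^4 - 22.0894*v^3 + 2.3814*v^2 + 24.7921*v + 7.7957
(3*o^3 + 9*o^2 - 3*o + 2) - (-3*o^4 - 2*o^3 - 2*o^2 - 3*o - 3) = 3*o^4 + 5*o^3 + 11*o^2 + 5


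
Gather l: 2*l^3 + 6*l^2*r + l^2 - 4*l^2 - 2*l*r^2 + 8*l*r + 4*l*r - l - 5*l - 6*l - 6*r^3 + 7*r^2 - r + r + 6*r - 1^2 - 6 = 2*l^3 + l^2*(6*r - 3) + l*(-2*r^2 + 12*r - 12) - 6*r^3 + 7*r^2 + 6*r - 7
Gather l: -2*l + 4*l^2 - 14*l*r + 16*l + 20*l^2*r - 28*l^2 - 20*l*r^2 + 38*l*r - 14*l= l^2*(20*r - 24) + l*(-20*r^2 + 24*r)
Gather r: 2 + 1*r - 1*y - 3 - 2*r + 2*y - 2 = -r + y - 3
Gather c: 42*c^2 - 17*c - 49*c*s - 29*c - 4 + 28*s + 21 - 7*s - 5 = 42*c^2 + c*(-49*s - 46) + 21*s + 12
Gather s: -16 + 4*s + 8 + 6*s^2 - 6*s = 6*s^2 - 2*s - 8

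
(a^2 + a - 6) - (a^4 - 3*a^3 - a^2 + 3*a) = -a^4 + 3*a^3 + 2*a^2 - 2*a - 6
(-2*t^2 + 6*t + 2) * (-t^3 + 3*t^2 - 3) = 2*t^5 - 12*t^4 + 16*t^3 + 12*t^2 - 18*t - 6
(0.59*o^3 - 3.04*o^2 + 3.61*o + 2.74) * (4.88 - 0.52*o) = -0.3068*o^4 + 4.46*o^3 - 16.7124*o^2 + 16.192*o + 13.3712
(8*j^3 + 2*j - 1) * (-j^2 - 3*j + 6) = -8*j^5 - 24*j^4 + 46*j^3 - 5*j^2 + 15*j - 6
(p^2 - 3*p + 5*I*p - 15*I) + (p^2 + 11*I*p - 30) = 2*p^2 - 3*p + 16*I*p - 30 - 15*I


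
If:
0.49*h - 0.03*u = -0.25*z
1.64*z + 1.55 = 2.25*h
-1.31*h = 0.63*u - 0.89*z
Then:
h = 0.23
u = -1.37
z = -0.62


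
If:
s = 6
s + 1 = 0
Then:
No Solution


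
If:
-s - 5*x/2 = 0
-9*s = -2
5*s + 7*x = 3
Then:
No Solution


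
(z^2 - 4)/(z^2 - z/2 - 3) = 2*(z + 2)/(2*z + 3)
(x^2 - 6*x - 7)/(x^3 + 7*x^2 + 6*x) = (x - 7)/(x*(x + 6))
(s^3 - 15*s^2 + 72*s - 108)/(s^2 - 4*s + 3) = (s^2 - 12*s + 36)/(s - 1)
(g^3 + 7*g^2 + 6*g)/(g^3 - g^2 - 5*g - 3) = g*(g + 6)/(g^2 - 2*g - 3)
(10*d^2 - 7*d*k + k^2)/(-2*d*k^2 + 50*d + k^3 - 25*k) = (-5*d + k)/(k^2 - 25)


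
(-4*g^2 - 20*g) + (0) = -4*g^2 - 20*g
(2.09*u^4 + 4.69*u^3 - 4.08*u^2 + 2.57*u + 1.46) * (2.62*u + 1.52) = 5.4758*u^5 + 15.4646*u^4 - 3.5608*u^3 + 0.5318*u^2 + 7.7316*u + 2.2192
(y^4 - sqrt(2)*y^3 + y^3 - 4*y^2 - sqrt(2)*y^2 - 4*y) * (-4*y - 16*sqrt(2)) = -4*y^5 - 12*sqrt(2)*y^4 - 4*y^4 - 12*sqrt(2)*y^3 + 48*y^3 + 48*y^2 + 64*sqrt(2)*y^2 + 64*sqrt(2)*y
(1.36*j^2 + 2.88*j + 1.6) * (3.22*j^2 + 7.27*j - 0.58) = 4.3792*j^4 + 19.1608*j^3 + 25.3008*j^2 + 9.9616*j - 0.928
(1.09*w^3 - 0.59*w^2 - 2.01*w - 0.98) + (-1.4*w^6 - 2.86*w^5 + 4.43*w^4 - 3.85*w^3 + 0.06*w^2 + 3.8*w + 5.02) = -1.4*w^6 - 2.86*w^5 + 4.43*w^4 - 2.76*w^3 - 0.53*w^2 + 1.79*w + 4.04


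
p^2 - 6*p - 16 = (p - 8)*(p + 2)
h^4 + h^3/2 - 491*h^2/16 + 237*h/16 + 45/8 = (h - 5)*(h - 3/4)*(h + 1/4)*(h + 6)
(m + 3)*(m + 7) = m^2 + 10*m + 21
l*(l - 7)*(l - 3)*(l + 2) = l^4 - 8*l^3 + l^2 + 42*l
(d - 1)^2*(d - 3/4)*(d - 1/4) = d^4 - 3*d^3 + 51*d^2/16 - 11*d/8 + 3/16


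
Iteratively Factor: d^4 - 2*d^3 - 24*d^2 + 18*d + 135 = (d - 3)*(d^3 + d^2 - 21*d - 45) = (d - 3)*(d + 3)*(d^2 - 2*d - 15) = (d - 3)*(d + 3)^2*(d - 5)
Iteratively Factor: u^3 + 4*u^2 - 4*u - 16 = (u + 2)*(u^2 + 2*u - 8) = (u - 2)*(u + 2)*(u + 4)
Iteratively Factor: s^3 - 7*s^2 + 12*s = (s)*(s^2 - 7*s + 12) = s*(s - 4)*(s - 3)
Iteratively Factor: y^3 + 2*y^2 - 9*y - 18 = (y - 3)*(y^2 + 5*y + 6) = (y - 3)*(y + 2)*(y + 3)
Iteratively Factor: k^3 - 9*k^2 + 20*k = (k - 5)*(k^2 - 4*k) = k*(k - 5)*(k - 4)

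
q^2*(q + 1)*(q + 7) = q^4 + 8*q^3 + 7*q^2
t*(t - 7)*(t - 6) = t^3 - 13*t^2 + 42*t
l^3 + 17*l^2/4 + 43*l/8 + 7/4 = (l + 1/2)*(l + 7/4)*(l + 2)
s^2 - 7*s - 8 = (s - 8)*(s + 1)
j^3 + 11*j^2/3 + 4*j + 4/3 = (j + 2/3)*(j + 1)*(j + 2)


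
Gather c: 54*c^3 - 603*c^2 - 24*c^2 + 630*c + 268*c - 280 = 54*c^3 - 627*c^2 + 898*c - 280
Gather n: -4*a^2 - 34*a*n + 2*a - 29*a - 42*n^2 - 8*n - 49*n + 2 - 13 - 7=-4*a^2 - 27*a - 42*n^2 + n*(-34*a - 57) - 18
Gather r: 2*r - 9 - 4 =2*r - 13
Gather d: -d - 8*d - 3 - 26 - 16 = -9*d - 45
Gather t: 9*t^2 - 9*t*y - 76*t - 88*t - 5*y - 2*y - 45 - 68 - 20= 9*t^2 + t*(-9*y - 164) - 7*y - 133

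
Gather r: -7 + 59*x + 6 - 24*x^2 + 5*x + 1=-24*x^2 + 64*x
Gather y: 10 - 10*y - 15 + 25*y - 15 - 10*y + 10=5*y - 10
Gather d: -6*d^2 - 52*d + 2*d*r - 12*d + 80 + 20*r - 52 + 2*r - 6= -6*d^2 + d*(2*r - 64) + 22*r + 22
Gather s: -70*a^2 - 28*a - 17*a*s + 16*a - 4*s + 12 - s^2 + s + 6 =-70*a^2 - 12*a - s^2 + s*(-17*a - 3) + 18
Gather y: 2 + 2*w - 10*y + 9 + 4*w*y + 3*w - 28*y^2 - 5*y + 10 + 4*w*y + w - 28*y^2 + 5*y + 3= 6*w - 56*y^2 + y*(8*w - 10) + 24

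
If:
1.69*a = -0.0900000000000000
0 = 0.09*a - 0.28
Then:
No Solution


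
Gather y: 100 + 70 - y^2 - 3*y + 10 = -y^2 - 3*y + 180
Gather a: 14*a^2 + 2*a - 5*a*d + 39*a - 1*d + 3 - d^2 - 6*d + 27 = 14*a^2 + a*(41 - 5*d) - d^2 - 7*d + 30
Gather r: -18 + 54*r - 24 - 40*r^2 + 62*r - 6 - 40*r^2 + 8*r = -80*r^2 + 124*r - 48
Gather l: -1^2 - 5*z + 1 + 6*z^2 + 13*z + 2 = 6*z^2 + 8*z + 2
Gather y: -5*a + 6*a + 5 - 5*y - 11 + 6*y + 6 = a + y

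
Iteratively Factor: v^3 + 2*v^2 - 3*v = (v + 3)*(v^2 - v) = (v - 1)*(v + 3)*(v)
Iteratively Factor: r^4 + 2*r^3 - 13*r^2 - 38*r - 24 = (r + 2)*(r^3 - 13*r - 12) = (r + 1)*(r + 2)*(r^2 - r - 12) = (r - 4)*(r + 1)*(r + 2)*(r + 3)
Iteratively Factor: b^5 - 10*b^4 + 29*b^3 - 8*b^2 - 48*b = (b - 4)*(b^4 - 6*b^3 + 5*b^2 + 12*b) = b*(b - 4)*(b^3 - 6*b^2 + 5*b + 12) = b*(b - 4)*(b - 3)*(b^2 - 3*b - 4) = b*(b - 4)*(b - 3)*(b + 1)*(b - 4)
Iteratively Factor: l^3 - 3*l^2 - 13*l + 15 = (l + 3)*(l^2 - 6*l + 5) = (l - 5)*(l + 3)*(l - 1)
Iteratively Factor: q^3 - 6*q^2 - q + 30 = (q + 2)*(q^2 - 8*q + 15) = (q - 5)*(q + 2)*(q - 3)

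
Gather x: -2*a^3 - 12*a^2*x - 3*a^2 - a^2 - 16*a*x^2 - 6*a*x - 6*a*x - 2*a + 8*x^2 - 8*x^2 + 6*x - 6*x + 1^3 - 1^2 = -2*a^3 - 4*a^2 - 16*a*x^2 - 2*a + x*(-12*a^2 - 12*a)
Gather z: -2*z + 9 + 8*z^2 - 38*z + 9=8*z^2 - 40*z + 18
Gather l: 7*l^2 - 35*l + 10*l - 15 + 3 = 7*l^2 - 25*l - 12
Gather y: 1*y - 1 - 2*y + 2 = 1 - y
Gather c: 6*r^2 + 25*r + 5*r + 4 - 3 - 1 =6*r^2 + 30*r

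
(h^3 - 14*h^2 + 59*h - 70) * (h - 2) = h^4 - 16*h^3 + 87*h^2 - 188*h + 140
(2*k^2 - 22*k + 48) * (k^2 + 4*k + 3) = 2*k^4 - 14*k^3 - 34*k^2 + 126*k + 144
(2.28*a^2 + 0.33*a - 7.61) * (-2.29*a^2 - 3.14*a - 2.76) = -5.2212*a^4 - 7.9149*a^3 + 10.0979*a^2 + 22.9846*a + 21.0036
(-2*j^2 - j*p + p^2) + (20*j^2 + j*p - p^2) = 18*j^2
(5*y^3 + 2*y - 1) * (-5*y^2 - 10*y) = -25*y^5 - 50*y^4 - 10*y^3 - 15*y^2 + 10*y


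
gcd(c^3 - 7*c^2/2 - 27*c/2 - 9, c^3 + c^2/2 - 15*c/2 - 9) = c + 3/2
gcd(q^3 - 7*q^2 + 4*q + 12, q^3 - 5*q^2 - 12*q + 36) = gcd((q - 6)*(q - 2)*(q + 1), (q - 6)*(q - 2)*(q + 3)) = q^2 - 8*q + 12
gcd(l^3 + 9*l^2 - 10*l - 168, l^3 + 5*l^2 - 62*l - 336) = l^2 + 13*l + 42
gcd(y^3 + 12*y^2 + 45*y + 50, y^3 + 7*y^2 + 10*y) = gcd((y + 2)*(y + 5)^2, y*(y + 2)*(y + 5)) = y^2 + 7*y + 10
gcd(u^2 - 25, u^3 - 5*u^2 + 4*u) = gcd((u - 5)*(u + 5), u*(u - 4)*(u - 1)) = 1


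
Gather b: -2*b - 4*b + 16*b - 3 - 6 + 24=10*b + 15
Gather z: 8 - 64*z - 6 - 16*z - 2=-80*z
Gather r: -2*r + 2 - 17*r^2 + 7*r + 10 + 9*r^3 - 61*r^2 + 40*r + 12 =9*r^3 - 78*r^2 + 45*r + 24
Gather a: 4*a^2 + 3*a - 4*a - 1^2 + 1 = 4*a^2 - a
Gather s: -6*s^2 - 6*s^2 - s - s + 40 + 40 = -12*s^2 - 2*s + 80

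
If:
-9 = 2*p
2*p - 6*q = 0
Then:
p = -9/2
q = -3/2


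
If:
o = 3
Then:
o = 3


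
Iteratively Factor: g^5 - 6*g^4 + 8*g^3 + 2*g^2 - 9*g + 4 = (g - 1)*(g^4 - 5*g^3 + 3*g^2 + 5*g - 4) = (g - 1)*(g + 1)*(g^3 - 6*g^2 + 9*g - 4) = (g - 1)^2*(g + 1)*(g^2 - 5*g + 4) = (g - 4)*(g - 1)^2*(g + 1)*(g - 1)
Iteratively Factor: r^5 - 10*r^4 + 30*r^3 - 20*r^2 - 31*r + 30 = (r + 1)*(r^4 - 11*r^3 + 41*r^2 - 61*r + 30) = (r - 2)*(r + 1)*(r^3 - 9*r^2 + 23*r - 15) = (r - 3)*(r - 2)*(r + 1)*(r^2 - 6*r + 5) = (r - 3)*(r - 2)*(r - 1)*(r + 1)*(r - 5)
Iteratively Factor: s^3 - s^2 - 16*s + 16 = (s + 4)*(s^2 - 5*s + 4) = (s - 4)*(s + 4)*(s - 1)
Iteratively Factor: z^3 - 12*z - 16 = (z - 4)*(z^2 + 4*z + 4) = (z - 4)*(z + 2)*(z + 2)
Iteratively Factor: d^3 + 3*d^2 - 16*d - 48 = (d - 4)*(d^2 + 7*d + 12) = (d - 4)*(d + 3)*(d + 4)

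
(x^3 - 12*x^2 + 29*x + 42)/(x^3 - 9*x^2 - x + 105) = (x^2 - 5*x - 6)/(x^2 - 2*x - 15)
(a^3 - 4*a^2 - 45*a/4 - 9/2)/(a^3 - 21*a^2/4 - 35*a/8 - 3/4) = 2*(2*a + 3)/(4*a + 1)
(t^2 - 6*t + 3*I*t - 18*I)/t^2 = (t^2 + 3*t*(-2 + I) - 18*I)/t^2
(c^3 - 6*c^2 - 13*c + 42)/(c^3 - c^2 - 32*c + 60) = (c^2 - 4*c - 21)/(c^2 + c - 30)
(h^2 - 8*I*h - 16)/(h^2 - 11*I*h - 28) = (h - 4*I)/(h - 7*I)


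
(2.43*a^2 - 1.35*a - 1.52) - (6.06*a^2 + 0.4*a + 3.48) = -3.63*a^2 - 1.75*a - 5.0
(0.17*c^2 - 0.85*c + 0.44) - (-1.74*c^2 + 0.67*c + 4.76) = 1.91*c^2 - 1.52*c - 4.32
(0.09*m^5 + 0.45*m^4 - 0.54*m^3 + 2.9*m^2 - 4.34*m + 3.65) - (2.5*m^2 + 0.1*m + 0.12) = 0.09*m^5 + 0.45*m^4 - 0.54*m^3 + 0.4*m^2 - 4.44*m + 3.53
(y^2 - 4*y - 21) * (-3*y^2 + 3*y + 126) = -3*y^4 + 15*y^3 + 177*y^2 - 567*y - 2646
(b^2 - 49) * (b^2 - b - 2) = b^4 - b^3 - 51*b^2 + 49*b + 98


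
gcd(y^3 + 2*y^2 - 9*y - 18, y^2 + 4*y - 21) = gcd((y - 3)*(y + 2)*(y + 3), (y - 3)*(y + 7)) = y - 3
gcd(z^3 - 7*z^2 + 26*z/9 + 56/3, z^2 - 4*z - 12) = z - 6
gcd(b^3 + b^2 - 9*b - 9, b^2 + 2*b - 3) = b + 3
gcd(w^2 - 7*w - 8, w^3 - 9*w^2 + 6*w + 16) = w^2 - 7*w - 8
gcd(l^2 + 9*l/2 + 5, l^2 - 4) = l + 2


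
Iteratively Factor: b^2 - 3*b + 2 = (b - 2)*(b - 1)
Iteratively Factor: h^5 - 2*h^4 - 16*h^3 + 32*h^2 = (h - 2)*(h^4 - 16*h^2) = h*(h - 2)*(h^3 - 16*h) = h*(h - 2)*(h + 4)*(h^2 - 4*h) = h^2*(h - 2)*(h + 4)*(h - 4)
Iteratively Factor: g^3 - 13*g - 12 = (g + 1)*(g^2 - g - 12) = (g + 1)*(g + 3)*(g - 4)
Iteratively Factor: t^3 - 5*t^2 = (t - 5)*(t^2) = t*(t - 5)*(t)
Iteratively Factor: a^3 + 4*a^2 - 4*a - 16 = (a - 2)*(a^2 + 6*a + 8) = (a - 2)*(a + 2)*(a + 4)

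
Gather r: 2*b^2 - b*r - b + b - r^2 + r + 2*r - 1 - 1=2*b^2 - r^2 + r*(3 - b) - 2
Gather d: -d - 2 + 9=7 - d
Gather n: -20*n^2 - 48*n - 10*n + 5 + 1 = -20*n^2 - 58*n + 6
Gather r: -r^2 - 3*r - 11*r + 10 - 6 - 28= -r^2 - 14*r - 24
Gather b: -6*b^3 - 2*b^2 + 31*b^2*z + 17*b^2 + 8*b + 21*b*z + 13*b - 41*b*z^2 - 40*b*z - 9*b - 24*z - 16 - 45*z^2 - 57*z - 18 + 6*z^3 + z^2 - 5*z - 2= -6*b^3 + b^2*(31*z + 15) + b*(-41*z^2 - 19*z + 12) + 6*z^3 - 44*z^2 - 86*z - 36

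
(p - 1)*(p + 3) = p^2 + 2*p - 3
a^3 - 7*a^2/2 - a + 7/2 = (a - 7/2)*(a - 1)*(a + 1)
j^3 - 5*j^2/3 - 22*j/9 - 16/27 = (j - 8/3)*(j + 1/3)*(j + 2/3)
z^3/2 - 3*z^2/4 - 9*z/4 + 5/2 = (z/2 + 1)*(z - 5/2)*(z - 1)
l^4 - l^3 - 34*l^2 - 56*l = l*(l - 7)*(l + 2)*(l + 4)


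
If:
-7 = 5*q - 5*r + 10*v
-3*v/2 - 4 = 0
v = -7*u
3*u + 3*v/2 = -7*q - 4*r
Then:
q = 1952/1155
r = -2591/1155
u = 8/21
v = -8/3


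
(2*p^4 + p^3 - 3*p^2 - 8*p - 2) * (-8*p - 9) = -16*p^5 - 26*p^4 + 15*p^3 + 91*p^2 + 88*p + 18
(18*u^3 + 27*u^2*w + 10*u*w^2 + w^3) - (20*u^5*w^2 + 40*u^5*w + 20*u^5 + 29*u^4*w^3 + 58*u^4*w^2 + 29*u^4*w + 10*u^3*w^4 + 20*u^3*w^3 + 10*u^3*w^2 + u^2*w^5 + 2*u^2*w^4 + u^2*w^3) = -20*u^5*w^2 - 40*u^5*w - 20*u^5 - 29*u^4*w^3 - 58*u^4*w^2 - 29*u^4*w - 10*u^3*w^4 - 20*u^3*w^3 - 10*u^3*w^2 + 18*u^3 - u^2*w^5 - 2*u^2*w^4 - u^2*w^3 + 27*u^2*w + 10*u*w^2 + w^3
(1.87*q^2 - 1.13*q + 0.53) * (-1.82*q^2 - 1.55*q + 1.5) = -3.4034*q^4 - 0.8419*q^3 + 3.5919*q^2 - 2.5165*q + 0.795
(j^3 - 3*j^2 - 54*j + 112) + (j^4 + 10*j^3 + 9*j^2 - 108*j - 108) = j^4 + 11*j^3 + 6*j^2 - 162*j + 4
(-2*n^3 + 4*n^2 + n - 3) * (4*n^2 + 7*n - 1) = -8*n^5 + 2*n^4 + 34*n^3 - 9*n^2 - 22*n + 3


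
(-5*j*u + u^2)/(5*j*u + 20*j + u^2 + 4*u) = u*(-5*j + u)/(5*j*u + 20*j + u^2 + 4*u)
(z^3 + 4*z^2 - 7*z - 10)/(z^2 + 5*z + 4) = (z^2 + 3*z - 10)/(z + 4)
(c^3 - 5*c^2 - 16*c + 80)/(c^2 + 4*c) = c - 9 + 20/c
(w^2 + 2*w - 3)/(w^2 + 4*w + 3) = (w - 1)/(w + 1)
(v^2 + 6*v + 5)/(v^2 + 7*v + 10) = (v + 1)/(v + 2)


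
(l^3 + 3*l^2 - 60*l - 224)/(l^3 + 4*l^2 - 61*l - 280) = (l + 4)/(l + 5)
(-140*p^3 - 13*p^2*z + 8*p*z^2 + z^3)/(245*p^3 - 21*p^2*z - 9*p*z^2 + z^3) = (-28*p^2 + 3*p*z + z^2)/(49*p^2 - 14*p*z + z^2)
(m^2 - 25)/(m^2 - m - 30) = (m - 5)/(m - 6)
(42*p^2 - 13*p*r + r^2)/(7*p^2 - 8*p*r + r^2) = (6*p - r)/(p - r)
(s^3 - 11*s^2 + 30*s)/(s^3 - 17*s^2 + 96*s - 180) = s/(s - 6)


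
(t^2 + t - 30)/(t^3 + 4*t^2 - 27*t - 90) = 1/(t + 3)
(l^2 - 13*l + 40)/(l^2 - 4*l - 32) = (l - 5)/(l + 4)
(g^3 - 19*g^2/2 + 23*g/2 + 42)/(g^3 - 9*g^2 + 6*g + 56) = (g + 3/2)/(g + 2)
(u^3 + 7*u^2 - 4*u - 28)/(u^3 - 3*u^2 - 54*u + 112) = (u + 2)/(u - 8)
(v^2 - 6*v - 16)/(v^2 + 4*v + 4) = (v - 8)/(v + 2)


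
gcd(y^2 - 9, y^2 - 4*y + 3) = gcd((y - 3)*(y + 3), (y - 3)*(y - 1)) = y - 3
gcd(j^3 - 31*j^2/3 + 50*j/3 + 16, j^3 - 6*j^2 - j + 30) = j - 3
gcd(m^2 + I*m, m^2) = m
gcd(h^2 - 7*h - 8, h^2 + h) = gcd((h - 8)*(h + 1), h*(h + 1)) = h + 1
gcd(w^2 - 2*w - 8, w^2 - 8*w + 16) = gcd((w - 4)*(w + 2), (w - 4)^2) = w - 4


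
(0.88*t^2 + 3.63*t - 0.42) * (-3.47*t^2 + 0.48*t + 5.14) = -3.0536*t^4 - 12.1737*t^3 + 7.723*t^2 + 18.4566*t - 2.1588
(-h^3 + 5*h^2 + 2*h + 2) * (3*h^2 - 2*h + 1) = -3*h^5 + 17*h^4 - 5*h^3 + 7*h^2 - 2*h + 2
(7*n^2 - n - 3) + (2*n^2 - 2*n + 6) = 9*n^2 - 3*n + 3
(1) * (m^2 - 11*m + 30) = m^2 - 11*m + 30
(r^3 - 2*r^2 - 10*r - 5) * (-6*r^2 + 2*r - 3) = -6*r^5 + 14*r^4 + 53*r^3 + 16*r^2 + 20*r + 15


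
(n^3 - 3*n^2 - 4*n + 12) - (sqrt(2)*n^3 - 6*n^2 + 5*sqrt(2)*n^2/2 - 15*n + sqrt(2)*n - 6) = -sqrt(2)*n^3 + n^3 - 5*sqrt(2)*n^2/2 + 3*n^2 - sqrt(2)*n + 11*n + 18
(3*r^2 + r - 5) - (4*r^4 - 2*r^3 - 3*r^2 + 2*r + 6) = -4*r^4 + 2*r^3 + 6*r^2 - r - 11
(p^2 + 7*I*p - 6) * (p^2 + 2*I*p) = p^4 + 9*I*p^3 - 20*p^2 - 12*I*p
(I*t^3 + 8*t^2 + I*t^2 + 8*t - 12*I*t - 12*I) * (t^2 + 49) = I*t^5 + 8*t^4 + I*t^4 + 8*t^3 + 37*I*t^3 + 392*t^2 + 37*I*t^2 + 392*t - 588*I*t - 588*I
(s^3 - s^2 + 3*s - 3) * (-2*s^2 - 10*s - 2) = -2*s^5 - 8*s^4 + 2*s^3 - 22*s^2 + 24*s + 6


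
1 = 1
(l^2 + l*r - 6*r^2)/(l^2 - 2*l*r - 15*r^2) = (-l + 2*r)/(-l + 5*r)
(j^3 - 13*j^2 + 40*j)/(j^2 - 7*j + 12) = j*(j^2 - 13*j + 40)/(j^2 - 7*j + 12)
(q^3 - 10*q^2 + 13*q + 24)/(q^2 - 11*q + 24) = q + 1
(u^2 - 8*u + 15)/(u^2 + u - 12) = (u - 5)/(u + 4)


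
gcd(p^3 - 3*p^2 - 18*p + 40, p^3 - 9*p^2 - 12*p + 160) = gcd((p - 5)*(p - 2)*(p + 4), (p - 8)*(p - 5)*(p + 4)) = p^2 - p - 20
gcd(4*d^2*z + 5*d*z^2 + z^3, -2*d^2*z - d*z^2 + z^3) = d*z + z^2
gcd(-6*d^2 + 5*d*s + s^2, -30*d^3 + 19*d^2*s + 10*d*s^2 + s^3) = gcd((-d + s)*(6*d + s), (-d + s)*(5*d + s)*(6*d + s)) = -6*d^2 + 5*d*s + s^2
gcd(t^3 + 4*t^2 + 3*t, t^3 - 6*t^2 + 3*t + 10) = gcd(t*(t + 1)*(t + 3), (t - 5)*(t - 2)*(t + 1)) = t + 1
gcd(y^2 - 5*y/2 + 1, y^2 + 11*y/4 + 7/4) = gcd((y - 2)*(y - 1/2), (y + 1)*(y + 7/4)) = 1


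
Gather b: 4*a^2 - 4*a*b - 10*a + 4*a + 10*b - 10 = 4*a^2 - 6*a + b*(10 - 4*a) - 10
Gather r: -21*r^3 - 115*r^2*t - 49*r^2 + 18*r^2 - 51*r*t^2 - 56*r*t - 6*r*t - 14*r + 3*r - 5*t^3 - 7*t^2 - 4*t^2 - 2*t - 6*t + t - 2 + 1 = -21*r^3 + r^2*(-115*t - 31) + r*(-51*t^2 - 62*t - 11) - 5*t^3 - 11*t^2 - 7*t - 1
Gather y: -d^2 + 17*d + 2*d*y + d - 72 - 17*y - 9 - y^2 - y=-d^2 + 18*d - y^2 + y*(2*d - 18) - 81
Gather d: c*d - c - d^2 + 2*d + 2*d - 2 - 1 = -c - d^2 + d*(c + 4) - 3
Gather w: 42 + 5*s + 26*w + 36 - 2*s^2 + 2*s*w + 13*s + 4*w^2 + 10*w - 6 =-2*s^2 + 18*s + 4*w^2 + w*(2*s + 36) + 72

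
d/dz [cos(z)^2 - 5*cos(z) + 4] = (5 - 2*cos(z))*sin(z)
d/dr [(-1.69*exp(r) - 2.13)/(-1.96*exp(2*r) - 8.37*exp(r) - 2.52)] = (-(1.69*exp(r) + 2.13)*(3.92*exp(r) + 8.37) + 3.3124*exp(2*r) + 14.1453*exp(r) + 4.2588)*exp(r)/(1.96*exp(2*r) + 8.37*exp(r) + 2.52)^2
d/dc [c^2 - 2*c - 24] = 2*c - 2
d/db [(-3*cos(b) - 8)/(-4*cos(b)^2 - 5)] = (12*cos(b)^2 + 64*cos(b) - 15)*sin(b)/(16*cos(b)^4 + 40*cos(b)^2 + 25)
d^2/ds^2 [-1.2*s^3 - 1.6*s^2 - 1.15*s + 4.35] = -7.2*s - 3.2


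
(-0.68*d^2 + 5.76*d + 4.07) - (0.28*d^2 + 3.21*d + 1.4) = -0.96*d^2 + 2.55*d + 2.67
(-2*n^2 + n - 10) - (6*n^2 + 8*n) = -8*n^2 - 7*n - 10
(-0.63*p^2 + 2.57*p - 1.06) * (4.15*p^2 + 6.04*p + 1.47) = -2.6145*p^4 + 6.8603*p^3 + 10.1977*p^2 - 2.6245*p - 1.5582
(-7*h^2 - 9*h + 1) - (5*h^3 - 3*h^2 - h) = -5*h^3 - 4*h^2 - 8*h + 1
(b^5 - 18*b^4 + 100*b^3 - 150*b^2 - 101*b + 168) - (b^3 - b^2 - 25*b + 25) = b^5 - 18*b^4 + 99*b^3 - 149*b^2 - 76*b + 143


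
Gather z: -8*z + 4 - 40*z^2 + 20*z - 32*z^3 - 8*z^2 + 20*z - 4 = -32*z^3 - 48*z^2 + 32*z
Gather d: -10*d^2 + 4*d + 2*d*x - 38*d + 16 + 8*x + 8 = -10*d^2 + d*(2*x - 34) + 8*x + 24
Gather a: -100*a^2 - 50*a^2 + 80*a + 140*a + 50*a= -150*a^2 + 270*a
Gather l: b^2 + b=b^2 + b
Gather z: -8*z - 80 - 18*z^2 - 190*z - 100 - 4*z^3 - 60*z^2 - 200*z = -4*z^3 - 78*z^2 - 398*z - 180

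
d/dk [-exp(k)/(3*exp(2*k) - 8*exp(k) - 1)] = (3*exp(3*k) + exp(k))/(9*exp(4*k) - 48*exp(3*k) + 58*exp(2*k) + 16*exp(k) + 1)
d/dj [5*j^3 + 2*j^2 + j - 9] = 15*j^2 + 4*j + 1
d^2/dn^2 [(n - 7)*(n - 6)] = 2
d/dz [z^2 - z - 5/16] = 2*z - 1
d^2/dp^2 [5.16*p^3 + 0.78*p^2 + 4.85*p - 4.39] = 30.96*p + 1.56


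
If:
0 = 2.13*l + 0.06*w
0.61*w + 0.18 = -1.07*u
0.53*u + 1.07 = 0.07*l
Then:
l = -0.09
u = -2.03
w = 3.27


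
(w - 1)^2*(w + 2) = w^3 - 3*w + 2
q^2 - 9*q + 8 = (q - 8)*(q - 1)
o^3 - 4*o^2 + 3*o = o*(o - 3)*(o - 1)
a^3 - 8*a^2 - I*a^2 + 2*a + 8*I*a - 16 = (a - 8)*(a - 2*I)*(a + I)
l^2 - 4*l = l*(l - 4)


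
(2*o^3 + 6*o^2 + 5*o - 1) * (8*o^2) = 16*o^5 + 48*o^4 + 40*o^3 - 8*o^2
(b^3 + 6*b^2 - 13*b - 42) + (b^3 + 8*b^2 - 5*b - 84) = 2*b^3 + 14*b^2 - 18*b - 126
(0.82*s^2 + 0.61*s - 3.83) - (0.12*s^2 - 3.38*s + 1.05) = 0.7*s^2 + 3.99*s - 4.88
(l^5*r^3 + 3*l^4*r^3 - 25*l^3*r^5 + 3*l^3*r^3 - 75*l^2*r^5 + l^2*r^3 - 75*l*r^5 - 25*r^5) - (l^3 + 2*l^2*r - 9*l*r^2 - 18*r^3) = l^5*r^3 + 3*l^4*r^3 - 25*l^3*r^5 + 3*l^3*r^3 - l^3 - 75*l^2*r^5 + l^2*r^3 - 2*l^2*r - 75*l*r^5 + 9*l*r^2 - 25*r^5 + 18*r^3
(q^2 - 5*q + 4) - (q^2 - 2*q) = 4 - 3*q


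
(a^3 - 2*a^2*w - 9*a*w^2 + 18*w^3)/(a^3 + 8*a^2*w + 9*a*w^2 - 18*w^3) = (-a^2 + 5*a*w - 6*w^2)/(-a^2 - 5*a*w + 6*w^2)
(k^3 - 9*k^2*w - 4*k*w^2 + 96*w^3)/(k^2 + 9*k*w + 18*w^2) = (k^2 - 12*k*w + 32*w^2)/(k + 6*w)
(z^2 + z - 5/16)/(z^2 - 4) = (z^2 + z - 5/16)/(z^2 - 4)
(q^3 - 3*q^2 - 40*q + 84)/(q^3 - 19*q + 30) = (q^2 - q - 42)/(q^2 + 2*q - 15)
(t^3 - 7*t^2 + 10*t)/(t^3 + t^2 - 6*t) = (t - 5)/(t + 3)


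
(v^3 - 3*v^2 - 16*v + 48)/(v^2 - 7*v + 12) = v + 4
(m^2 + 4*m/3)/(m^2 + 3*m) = (m + 4/3)/(m + 3)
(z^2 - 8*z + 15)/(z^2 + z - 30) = (z - 3)/(z + 6)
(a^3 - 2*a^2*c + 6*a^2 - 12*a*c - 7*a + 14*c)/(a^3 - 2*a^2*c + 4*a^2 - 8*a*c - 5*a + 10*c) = (a + 7)/(a + 5)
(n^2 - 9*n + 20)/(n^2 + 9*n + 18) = (n^2 - 9*n + 20)/(n^2 + 9*n + 18)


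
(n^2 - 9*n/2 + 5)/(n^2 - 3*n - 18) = (-n^2 + 9*n/2 - 5)/(-n^2 + 3*n + 18)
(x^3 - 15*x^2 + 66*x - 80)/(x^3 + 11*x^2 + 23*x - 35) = (x^3 - 15*x^2 + 66*x - 80)/(x^3 + 11*x^2 + 23*x - 35)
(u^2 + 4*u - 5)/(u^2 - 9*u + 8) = (u + 5)/(u - 8)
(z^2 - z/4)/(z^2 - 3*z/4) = (4*z - 1)/(4*z - 3)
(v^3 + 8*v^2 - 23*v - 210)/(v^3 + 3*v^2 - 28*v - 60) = (v + 7)/(v + 2)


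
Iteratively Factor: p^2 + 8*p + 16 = (p + 4)*(p + 4)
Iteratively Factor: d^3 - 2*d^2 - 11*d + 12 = (d + 3)*(d^2 - 5*d + 4) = (d - 4)*(d + 3)*(d - 1)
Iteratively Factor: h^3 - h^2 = (h - 1)*(h^2) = h*(h - 1)*(h)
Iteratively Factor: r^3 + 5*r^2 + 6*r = (r + 2)*(r^2 + 3*r) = r*(r + 2)*(r + 3)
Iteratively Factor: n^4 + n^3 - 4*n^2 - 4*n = (n + 1)*(n^3 - 4*n) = (n + 1)*(n + 2)*(n^2 - 2*n) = n*(n + 1)*(n + 2)*(n - 2)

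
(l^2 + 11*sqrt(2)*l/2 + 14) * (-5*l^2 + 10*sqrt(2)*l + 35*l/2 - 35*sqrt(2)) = -5*l^4 - 35*sqrt(2)*l^3/2 + 35*l^3/2 + 40*l^2 + 245*sqrt(2)*l^2/4 - 140*l + 140*sqrt(2)*l - 490*sqrt(2)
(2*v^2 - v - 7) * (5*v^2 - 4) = 10*v^4 - 5*v^3 - 43*v^2 + 4*v + 28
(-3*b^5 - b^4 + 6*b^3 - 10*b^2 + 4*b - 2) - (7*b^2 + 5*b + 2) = -3*b^5 - b^4 + 6*b^3 - 17*b^2 - b - 4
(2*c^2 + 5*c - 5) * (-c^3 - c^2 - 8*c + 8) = -2*c^5 - 7*c^4 - 16*c^3 - 19*c^2 + 80*c - 40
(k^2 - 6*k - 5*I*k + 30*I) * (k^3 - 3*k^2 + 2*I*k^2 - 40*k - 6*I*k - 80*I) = k^5 - 9*k^4 - 3*I*k^4 - 12*k^3 + 27*I*k^3 + 150*k^2 + 66*I*k^2 - 220*k - 720*I*k + 2400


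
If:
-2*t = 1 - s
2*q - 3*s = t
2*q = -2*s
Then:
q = -1/11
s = 1/11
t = -5/11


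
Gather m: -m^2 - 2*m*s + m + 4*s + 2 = -m^2 + m*(1 - 2*s) + 4*s + 2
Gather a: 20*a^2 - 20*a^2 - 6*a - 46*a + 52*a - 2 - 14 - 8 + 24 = 0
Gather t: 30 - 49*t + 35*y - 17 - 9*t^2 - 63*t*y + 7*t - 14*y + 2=-9*t^2 + t*(-63*y - 42) + 21*y + 15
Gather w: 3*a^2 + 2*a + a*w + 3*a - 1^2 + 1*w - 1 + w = 3*a^2 + 5*a + w*(a + 2) - 2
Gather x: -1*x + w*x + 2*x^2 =2*x^2 + x*(w - 1)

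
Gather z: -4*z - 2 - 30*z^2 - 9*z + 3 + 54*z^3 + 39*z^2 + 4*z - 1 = 54*z^3 + 9*z^2 - 9*z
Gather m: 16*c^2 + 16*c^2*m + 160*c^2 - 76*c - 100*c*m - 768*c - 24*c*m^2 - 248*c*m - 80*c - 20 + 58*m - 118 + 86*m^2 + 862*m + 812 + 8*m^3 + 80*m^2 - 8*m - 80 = 176*c^2 - 924*c + 8*m^3 + m^2*(166 - 24*c) + m*(16*c^2 - 348*c + 912) + 594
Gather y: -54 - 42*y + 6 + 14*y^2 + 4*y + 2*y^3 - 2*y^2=2*y^3 + 12*y^2 - 38*y - 48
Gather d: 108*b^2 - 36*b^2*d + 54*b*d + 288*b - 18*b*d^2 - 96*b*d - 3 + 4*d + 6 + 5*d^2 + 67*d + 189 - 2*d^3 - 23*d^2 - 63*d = 108*b^2 + 288*b - 2*d^3 + d^2*(-18*b - 18) + d*(-36*b^2 - 42*b + 8) + 192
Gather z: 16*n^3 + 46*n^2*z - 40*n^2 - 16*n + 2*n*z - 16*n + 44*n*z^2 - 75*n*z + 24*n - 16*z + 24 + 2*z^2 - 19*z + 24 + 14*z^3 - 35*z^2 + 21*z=16*n^3 - 40*n^2 - 8*n + 14*z^3 + z^2*(44*n - 33) + z*(46*n^2 - 73*n - 14) + 48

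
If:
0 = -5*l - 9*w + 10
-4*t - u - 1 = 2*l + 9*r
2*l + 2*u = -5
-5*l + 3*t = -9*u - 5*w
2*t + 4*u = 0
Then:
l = -35/194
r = -1637/873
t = 450/97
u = -225/97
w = 235/194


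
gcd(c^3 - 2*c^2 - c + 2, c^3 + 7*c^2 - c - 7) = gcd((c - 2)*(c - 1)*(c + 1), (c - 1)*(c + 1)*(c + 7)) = c^2 - 1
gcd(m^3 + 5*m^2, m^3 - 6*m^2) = m^2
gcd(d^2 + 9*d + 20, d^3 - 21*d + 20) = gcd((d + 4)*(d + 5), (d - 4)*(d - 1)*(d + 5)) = d + 5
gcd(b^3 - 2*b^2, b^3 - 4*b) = b^2 - 2*b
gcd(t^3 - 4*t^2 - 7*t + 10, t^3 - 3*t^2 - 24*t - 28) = t + 2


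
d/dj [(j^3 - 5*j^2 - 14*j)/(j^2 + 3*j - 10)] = (j^4 + 6*j^3 - 31*j^2 + 100*j + 140)/(j^4 + 6*j^3 - 11*j^2 - 60*j + 100)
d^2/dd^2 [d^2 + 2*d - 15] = 2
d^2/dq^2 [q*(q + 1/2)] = 2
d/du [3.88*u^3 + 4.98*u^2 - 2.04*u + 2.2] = 11.64*u^2 + 9.96*u - 2.04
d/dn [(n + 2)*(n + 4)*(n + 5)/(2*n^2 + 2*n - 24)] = (n^2 - 6*n - 31)/(2*(n^2 - 6*n + 9))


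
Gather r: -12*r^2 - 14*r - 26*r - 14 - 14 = -12*r^2 - 40*r - 28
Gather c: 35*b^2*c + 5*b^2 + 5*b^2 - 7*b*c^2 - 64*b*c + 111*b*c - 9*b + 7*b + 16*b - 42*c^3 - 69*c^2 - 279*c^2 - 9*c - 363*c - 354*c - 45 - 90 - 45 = 10*b^2 + 14*b - 42*c^3 + c^2*(-7*b - 348) + c*(35*b^2 + 47*b - 726) - 180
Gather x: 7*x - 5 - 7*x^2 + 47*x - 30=-7*x^2 + 54*x - 35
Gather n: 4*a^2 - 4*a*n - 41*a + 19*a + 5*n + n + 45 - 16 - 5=4*a^2 - 22*a + n*(6 - 4*a) + 24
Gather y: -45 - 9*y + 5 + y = -8*y - 40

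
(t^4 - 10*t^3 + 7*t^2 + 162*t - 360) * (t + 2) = t^5 - 8*t^4 - 13*t^3 + 176*t^2 - 36*t - 720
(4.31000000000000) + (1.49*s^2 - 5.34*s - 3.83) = 1.49*s^2 - 5.34*s + 0.48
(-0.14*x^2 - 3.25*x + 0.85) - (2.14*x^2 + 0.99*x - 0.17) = -2.28*x^2 - 4.24*x + 1.02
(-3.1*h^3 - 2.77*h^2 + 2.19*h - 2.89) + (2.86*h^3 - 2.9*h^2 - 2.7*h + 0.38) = -0.24*h^3 - 5.67*h^2 - 0.51*h - 2.51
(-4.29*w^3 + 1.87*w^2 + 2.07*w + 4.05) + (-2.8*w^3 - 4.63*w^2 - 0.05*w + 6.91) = -7.09*w^3 - 2.76*w^2 + 2.02*w + 10.96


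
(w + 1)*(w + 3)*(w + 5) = w^3 + 9*w^2 + 23*w + 15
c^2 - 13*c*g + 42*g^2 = (c - 7*g)*(c - 6*g)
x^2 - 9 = (x - 3)*(x + 3)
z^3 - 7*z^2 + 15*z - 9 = (z - 3)^2*(z - 1)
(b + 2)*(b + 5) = b^2 + 7*b + 10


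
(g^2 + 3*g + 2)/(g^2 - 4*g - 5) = (g + 2)/(g - 5)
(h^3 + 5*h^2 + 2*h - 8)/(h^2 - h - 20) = (h^2 + h - 2)/(h - 5)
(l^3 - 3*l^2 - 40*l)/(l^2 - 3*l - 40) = l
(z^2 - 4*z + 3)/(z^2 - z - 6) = (z - 1)/(z + 2)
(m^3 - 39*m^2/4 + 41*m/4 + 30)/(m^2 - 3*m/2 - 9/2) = (4*m^2 - 27*m - 40)/(2*(2*m + 3))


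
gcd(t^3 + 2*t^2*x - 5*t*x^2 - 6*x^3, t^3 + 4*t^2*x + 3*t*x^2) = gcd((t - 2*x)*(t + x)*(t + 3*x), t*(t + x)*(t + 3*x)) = t^2 + 4*t*x + 3*x^2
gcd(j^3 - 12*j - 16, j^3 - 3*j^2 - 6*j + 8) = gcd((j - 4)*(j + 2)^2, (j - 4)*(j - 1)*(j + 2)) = j^2 - 2*j - 8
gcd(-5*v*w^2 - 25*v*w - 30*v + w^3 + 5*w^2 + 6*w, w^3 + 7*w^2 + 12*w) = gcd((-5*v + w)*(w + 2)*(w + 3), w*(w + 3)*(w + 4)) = w + 3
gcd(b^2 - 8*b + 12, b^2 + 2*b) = 1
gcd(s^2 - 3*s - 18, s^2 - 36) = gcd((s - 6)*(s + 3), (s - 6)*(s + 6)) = s - 6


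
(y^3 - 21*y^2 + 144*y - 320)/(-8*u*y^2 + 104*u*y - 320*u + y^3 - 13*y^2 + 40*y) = (y - 8)/(-8*u + y)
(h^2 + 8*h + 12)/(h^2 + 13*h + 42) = (h + 2)/(h + 7)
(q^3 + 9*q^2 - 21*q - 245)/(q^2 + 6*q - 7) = (q^2 + 2*q - 35)/(q - 1)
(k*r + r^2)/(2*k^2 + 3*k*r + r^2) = r/(2*k + r)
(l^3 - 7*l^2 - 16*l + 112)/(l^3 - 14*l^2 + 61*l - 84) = (l + 4)/(l - 3)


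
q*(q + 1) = q^2 + q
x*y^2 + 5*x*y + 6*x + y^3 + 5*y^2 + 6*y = (x + y)*(y + 2)*(y + 3)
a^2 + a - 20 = (a - 4)*(a + 5)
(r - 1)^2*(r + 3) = r^3 + r^2 - 5*r + 3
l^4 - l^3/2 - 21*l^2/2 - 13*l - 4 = (l - 4)*(l + 1/2)*(l + 1)*(l + 2)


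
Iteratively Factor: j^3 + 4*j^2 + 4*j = (j)*(j^2 + 4*j + 4) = j*(j + 2)*(j + 2)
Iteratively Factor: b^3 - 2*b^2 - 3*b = (b - 3)*(b^2 + b) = (b - 3)*(b + 1)*(b)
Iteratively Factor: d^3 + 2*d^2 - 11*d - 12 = (d + 1)*(d^2 + d - 12) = (d - 3)*(d + 1)*(d + 4)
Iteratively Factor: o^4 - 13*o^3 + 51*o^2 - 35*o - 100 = (o + 1)*(o^3 - 14*o^2 + 65*o - 100) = (o - 5)*(o + 1)*(o^2 - 9*o + 20) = (o - 5)*(o - 4)*(o + 1)*(o - 5)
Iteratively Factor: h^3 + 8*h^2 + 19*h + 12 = (h + 4)*(h^2 + 4*h + 3) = (h + 3)*(h + 4)*(h + 1)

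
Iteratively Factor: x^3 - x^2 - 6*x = (x - 3)*(x^2 + 2*x) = (x - 3)*(x + 2)*(x)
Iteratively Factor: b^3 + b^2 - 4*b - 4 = (b + 2)*(b^2 - b - 2) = (b + 1)*(b + 2)*(b - 2)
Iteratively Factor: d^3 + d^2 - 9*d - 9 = (d + 1)*(d^2 - 9) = (d + 1)*(d + 3)*(d - 3)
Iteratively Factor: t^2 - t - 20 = (t - 5)*(t + 4)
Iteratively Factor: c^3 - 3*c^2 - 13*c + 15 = (c - 5)*(c^2 + 2*c - 3) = (c - 5)*(c - 1)*(c + 3)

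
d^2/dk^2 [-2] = 0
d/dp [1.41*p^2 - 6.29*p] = 2.82*p - 6.29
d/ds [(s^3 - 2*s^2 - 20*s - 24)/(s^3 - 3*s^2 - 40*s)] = (-s^4 - 40*s^3 + 92*s^2 - 144*s - 960)/(s^2*(s^4 - 6*s^3 - 71*s^2 + 240*s + 1600))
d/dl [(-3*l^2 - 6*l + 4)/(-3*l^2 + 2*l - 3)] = 2*(-12*l^2 + 21*l + 5)/(9*l^4 - 12*l^3 + 22*l^2 - 12*l + 9)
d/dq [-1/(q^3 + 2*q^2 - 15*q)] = (3*q^2 + 4*q - 15)/(q^2*(q^2 + 2*q - 15)^2)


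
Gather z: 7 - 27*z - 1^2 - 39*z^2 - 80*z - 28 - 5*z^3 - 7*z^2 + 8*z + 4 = -5*z^3 - 46*z^2 - 99*z - 18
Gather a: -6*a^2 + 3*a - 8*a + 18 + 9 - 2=-6*a^2 - 5*a + 25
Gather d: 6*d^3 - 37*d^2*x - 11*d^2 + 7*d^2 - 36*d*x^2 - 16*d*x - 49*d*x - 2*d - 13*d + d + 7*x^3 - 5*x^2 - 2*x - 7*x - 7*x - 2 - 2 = 6*d^3 + d^2*(-37*x - 4) + d*(-36*x^2 - 65*x - 14) + 7*x^3 - 5*x^2 - 16*x - 4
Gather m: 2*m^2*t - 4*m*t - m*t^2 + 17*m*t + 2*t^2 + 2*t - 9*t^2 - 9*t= 2*m^2*t + m*(-t^2 + 13*t) - 7*t^2 - 7*t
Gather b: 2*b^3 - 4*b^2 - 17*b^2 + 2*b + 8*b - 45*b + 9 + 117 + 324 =2*b^3 - 21*b^2 - 35*b + 450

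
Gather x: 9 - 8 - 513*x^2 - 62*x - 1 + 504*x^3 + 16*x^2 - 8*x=504*x^3 - 497*x^2 - 70*x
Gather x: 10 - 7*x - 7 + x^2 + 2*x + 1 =x^2 - 5*x + 4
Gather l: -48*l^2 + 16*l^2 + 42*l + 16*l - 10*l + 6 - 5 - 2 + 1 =-32*l^2 + 48*l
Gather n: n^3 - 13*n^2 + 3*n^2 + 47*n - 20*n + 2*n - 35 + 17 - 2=n^3 - 10*n^2 + 29*n - 20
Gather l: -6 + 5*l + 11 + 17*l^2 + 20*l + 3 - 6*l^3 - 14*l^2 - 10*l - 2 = -6*l^3 + 3*l^2 + 15*l + 6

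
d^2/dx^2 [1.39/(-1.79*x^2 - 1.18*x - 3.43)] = (8.907398*x^2 + 5.871916*x - 1.39*(3.58*x + 1.18)*(7.16*x + 2.36) + 17.068366)/(1.79*x^2 + 1.18*x + 3.43)^3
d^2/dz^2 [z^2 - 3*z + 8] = 2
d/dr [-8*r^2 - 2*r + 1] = -16*r - 2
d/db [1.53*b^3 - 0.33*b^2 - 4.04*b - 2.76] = 4.59*b^2 - 0.66*b - 4.04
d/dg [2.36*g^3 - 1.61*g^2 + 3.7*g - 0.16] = 7.08*g^2 - 3.22*g + 3.7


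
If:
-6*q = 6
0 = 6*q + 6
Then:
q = -1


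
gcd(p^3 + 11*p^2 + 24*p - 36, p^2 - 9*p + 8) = p - 1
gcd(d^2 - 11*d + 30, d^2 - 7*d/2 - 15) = d - 6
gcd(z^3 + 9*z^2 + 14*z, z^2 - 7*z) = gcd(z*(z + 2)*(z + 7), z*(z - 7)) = z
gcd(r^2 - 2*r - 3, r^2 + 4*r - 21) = r - 3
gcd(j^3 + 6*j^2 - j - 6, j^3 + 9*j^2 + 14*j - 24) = j^2 + 5*j - 6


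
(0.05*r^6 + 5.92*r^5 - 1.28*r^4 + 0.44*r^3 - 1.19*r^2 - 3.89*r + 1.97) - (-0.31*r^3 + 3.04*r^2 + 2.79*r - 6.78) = 0.05*r^6 + 5.92*r^5 - 1.28*r^4 + 0.75*r^3 - 4.23*r^2 - 6.68*r + 8.75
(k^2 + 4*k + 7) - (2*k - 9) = k^2 + 2*k + 16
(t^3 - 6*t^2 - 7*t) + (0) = t^3 - 6*t^2 - 7*t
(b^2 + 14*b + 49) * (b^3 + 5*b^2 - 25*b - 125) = b^5 + 19*b^4 + 94*b^3 - 230*b^2 - 2975*b - 6125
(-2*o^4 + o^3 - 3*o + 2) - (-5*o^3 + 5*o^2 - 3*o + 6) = -2*o^4 + 6*o^3 - 5*o^2 - 4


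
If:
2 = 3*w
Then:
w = 2/3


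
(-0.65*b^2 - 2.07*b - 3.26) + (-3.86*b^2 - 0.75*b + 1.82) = -4.51*b^2 - 2.82*b - 1.44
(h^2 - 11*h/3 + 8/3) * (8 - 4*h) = -4*h^3 + 68*h^2/3 - 40*h + 64/3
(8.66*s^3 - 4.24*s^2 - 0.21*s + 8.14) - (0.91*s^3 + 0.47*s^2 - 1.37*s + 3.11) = 7.75*s^3 - 4.71*s^2 + 1.16*s + 5.03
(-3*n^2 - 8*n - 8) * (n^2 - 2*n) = -3*n^4 - 2*n^3 + 8*n^2 + 16*n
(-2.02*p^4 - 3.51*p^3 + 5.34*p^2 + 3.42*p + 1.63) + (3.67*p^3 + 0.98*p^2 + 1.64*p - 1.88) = -2.02*p^4 + 0.16*p^3 + 6.32*p^2 + 5.06*p - 0.25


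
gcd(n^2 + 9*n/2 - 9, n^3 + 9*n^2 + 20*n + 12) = n + 6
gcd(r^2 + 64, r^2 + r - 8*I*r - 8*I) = r - 8*I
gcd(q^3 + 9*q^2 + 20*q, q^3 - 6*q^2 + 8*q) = q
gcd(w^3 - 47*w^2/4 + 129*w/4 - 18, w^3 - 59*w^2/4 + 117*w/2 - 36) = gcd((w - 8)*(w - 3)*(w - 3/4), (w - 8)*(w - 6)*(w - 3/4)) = w^2 - 35*w/4 + 6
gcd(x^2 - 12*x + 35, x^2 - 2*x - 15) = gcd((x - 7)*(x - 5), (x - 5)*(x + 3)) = x - 5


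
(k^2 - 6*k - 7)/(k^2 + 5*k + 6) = (k^2 - 6*k - 7)/(k^2 + 5*k + 6)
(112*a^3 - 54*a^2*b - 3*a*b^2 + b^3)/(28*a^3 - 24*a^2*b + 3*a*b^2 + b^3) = (8*a - b)/(2*a - b)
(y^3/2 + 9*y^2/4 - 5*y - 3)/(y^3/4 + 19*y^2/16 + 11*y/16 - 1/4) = 4*(2*y^3 + 9*y^2 - 20*y - 12)/(4*y^3 + 19*y^2 + 11*y - 4)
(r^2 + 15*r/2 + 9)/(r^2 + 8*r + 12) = (r + 3/2)/(r + 2)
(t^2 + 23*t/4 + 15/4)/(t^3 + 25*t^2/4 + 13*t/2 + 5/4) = (4*t + 3)/(4*t^2 + 5*t + 1)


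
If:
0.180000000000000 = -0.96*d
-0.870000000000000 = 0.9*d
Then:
No Solution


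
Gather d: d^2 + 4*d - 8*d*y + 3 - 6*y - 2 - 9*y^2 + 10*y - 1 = d^2 + d*(4 - 8*y) - 9*y^2 + 4*y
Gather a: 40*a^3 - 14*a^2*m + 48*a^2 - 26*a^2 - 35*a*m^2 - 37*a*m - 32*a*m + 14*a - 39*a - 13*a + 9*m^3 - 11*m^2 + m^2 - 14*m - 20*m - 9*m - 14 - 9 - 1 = 40*a^3 + a^2*(22 - 14*m) + a*(-35*m^2 - 69*m - 38) + 9*m^3 - 10*m^2 - 43*m - 24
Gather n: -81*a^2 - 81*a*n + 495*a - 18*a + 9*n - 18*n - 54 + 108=-81*a^2 + 477*a + n*(-81*a - 9) + 54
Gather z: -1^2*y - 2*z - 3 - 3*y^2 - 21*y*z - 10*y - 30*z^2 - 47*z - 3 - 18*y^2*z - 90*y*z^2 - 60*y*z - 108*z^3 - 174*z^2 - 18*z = -3*y^2 - 11*y - 108*z^3 + z^2*(-90*y - 204) + z*(-18*y^2 - 81*y - 67) - 6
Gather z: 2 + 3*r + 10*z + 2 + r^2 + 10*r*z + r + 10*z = r^2 + 4*r + z*(10*r + 20) + 4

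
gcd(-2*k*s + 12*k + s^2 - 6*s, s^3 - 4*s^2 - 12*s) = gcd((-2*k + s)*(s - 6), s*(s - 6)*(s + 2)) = s - 6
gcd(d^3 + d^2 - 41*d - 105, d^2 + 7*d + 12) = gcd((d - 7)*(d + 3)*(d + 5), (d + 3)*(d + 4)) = d + 3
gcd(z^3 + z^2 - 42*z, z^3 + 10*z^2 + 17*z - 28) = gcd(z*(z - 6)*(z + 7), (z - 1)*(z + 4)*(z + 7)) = z + 7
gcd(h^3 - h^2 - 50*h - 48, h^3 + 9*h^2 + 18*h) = h + 6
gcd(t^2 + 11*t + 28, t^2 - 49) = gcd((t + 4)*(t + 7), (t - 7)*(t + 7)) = t + 7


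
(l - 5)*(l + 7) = l^2 + 2*l - 35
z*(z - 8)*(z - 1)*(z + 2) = z^4 - 7*z^3 - 10*z^2 + 16*z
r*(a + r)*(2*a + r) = 2*a^2*r + 3*a*r^2 + r^3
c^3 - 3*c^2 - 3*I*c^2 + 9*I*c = c*(c - 3)*(c - 3*I)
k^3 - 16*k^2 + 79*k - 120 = (k - 8)*(k - 5)*(k - 3)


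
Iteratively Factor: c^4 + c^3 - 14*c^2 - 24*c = (c + 3)*(c^3 - 2*c^2 - 8*c) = c*(c + 3)*(c^2 - 2*c - 8) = c*(c + 2)*(c + 3)*(c - 4)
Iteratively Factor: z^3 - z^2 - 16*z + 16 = (z - 1)*(z^2 - 16) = (z - 1)*(z + 4)*(z - 4)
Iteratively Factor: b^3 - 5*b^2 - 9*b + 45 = (b - 5)*(b^2 - 9) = (b - 5)*(b - 3)*(b + 3)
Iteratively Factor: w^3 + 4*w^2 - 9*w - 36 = (w - 3)*(w^2 + 7*w + 12) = (w - 3)*(w + 4)*(w + 3)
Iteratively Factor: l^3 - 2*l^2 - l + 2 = (l - 1)*(l^2 - l - 2) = (l - 2)*(l - 1)*(l + 1)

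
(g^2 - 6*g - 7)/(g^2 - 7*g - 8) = (g - 7)/(g - 8)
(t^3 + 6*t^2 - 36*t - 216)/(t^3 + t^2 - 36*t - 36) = (t + 6)/(t + 1)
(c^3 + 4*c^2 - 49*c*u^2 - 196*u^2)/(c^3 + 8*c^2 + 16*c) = (c^2 - 49*u^2)/(c*(c + 4))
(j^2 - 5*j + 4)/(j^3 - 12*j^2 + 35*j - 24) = (j - 4)/(j^2 - 11*j + 24)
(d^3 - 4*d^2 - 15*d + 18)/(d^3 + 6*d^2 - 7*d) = (d^2 - 3*d - 18)/(d*(d + 7))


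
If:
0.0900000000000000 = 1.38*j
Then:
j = 0.07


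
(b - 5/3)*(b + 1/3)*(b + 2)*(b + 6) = b^4 + 20*b^3/3 + 7*b^2/9 - 184*b/9 - 20/3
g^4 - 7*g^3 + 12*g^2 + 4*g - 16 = (g - 4)*(g - 2)^2*(g + 1)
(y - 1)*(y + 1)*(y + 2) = y^3 + 2*y^2 - y - 2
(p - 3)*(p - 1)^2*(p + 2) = p^4 - 3*p^3 - 3*p^2 + 11*p - 6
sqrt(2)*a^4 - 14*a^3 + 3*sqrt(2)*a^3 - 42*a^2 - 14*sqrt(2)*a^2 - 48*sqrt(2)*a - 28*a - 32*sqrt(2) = (a + 2)*(a - 8*sqrt(2))*(a + sqrt(2))*(sqrt(2)*a + sqrt(2))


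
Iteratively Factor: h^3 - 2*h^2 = (h)*(h^2 - 2*h) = h*(h - 2)*(h)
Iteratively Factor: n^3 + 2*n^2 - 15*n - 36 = (n + 3)*(n^2 - n - 12) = (n - 4)*(n + 3)*(n + 3)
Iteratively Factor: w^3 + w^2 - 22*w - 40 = (w - 5)*(w^2 + 6*w + 8) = (w - 5)*(w + 4)*(w + 2)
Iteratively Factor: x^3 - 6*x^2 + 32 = (x - 4)*(x^2 - 2*x - 8) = (x - 4)^2*(x + 2)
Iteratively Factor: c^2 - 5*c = (c - 5)*(c)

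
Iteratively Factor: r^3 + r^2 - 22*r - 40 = (r + 4)*(r^2 - 3*r - 10) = (r + 2)*(r + 4)*(r - 5)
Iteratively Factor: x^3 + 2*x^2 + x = (x + 1)*(x^2 + x) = (x + 1)^2*(x)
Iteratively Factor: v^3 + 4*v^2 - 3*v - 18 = (v - 2)*(v^2 + 6*v + 9) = (v - 2)*(v + 3)*(v + 3)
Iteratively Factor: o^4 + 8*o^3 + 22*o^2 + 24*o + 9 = (o + 3)*(o^3 + 5*o^2 + 7*o + 3) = (o + 1)*(o + 3)*(o^2 + 4*o + 3) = (o + 1)^2*(o + 3)*(o + 3)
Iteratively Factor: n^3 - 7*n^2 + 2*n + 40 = (n - 4)*(n^2 - 3*n - 10) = (n - 4)*(n + 2)*(n - 5)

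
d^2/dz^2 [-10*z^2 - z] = -20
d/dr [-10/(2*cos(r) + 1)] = -20*sin(r)/(2*cos(r) + 1)^2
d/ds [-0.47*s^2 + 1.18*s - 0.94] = 1.18 - 0.94*s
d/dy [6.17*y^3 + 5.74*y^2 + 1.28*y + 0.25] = 18.51*y^2 + 11.48*y + 1.28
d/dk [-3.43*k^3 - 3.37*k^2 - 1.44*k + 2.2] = -10.29*k^2 - 6.74*k - 1.44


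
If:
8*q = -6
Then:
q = -3/4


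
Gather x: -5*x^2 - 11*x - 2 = -5*x^2 - 11*x - 2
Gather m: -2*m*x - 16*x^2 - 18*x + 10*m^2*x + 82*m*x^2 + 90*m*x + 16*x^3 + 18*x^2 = 10*m^2*x + m*(82*x^2 + 88*x) + 16*x^3 + 2*x^2 - 18*x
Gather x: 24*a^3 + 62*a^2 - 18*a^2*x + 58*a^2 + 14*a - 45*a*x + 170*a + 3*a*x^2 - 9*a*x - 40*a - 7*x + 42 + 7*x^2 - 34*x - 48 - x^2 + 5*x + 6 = 24*a^3 + 120*a^2 + 144*a + x^2*(3*a + 6) + x*(-18*a^2 - 54*a - 36)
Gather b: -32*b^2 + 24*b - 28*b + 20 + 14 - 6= -32*b^2 - 4*b + 28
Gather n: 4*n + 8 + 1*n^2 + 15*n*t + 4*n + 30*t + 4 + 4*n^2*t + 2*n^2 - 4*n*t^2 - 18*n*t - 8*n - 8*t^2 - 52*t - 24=n^2*(4*t + 3) + n*(-4*t^2 - 3*t) - 8*t^2 - 22*t - 12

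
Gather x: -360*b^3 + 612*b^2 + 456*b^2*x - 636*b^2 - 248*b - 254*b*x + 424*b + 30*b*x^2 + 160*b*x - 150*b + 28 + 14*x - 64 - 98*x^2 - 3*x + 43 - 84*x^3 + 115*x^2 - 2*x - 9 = -360*b^3 - 24*b^2 + 26*b - 84*x^3 + x^2*(30*b + 17) + x*(456*b^2 - 94*b + 9) - 2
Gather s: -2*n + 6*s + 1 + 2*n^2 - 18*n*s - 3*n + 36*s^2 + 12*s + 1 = 2*n^2 - 5*n + 36*s^2 + s*(18 - 18*n) + 2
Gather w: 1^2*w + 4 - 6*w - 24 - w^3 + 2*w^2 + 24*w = -w^3 + 2*w^2 + 19*w - 20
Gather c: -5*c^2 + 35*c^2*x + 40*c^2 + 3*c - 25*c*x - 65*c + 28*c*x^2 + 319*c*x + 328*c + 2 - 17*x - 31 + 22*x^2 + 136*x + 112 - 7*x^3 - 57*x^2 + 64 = c^2*(35*x + 35) + c*(28*x^2 + 294*x + 266) - 7*x^3 - 35*x^2 + 119*x + 147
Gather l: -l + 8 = 8 - l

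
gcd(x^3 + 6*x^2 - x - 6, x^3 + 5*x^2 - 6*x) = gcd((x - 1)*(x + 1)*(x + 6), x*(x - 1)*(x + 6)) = x^2 + 5*x - 6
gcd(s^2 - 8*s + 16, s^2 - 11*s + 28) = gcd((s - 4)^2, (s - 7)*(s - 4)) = s - 4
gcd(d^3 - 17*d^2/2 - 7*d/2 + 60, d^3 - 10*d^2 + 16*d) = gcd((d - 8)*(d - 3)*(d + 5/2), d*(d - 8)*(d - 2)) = d - 8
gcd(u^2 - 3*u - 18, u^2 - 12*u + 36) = u - 6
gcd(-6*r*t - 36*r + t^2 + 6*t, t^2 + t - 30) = t + 6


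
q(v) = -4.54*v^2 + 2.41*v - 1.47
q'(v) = 2.41 - 9.08*v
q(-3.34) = -60.17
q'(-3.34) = 32.74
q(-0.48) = -3.67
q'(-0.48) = 6.77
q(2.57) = -25.26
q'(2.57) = -20.93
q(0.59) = -1.63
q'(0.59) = -2.95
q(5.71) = -135.73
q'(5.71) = -49.44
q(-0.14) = -1.90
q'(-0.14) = 3.68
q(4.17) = -70.37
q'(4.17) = -35.45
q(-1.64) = -17.63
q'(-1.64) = 17.30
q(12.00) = -626.31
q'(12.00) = -106.55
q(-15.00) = -1059.12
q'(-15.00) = 138.61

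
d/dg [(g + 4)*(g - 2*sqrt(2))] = 2*g - 2*sqrt(2) + 4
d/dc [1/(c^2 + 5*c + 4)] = (-2*c - 5)/(c^2 + 5*c + 4)^2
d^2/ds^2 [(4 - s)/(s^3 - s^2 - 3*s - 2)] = 2*((s - 4)*(-3*s^2 + 2*s + 3)^2 + (3*s^2 - 2*s + (s - 4)*(3*s - 1) - 3)*(-s^3 + s^2 + 3*s + 2))/(-s^3 + s^2 + 3*s + 2)^3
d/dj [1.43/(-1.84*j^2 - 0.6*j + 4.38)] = (5.2624*j + 0.858)/(1.84*j^2 + 0.6*j - 4.38)^2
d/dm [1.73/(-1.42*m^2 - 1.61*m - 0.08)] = (4.9132*m + 2.7853)/(1.42*m^2 + 1.61*m + 0.08)^2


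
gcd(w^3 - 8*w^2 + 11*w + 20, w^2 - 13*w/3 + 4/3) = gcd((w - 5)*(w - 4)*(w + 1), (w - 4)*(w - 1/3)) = w - 4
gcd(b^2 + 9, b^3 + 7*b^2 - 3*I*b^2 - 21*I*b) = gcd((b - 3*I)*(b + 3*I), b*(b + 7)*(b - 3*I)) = b - 3*I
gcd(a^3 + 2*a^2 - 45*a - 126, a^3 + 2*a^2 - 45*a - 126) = a^3 + 2*a^2 - 45*a - 126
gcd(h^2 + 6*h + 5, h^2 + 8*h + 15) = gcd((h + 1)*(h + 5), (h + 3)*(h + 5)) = h + 5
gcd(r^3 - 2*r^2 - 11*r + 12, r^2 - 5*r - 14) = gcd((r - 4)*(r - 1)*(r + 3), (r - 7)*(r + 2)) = 1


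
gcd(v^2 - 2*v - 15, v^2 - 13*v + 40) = v - 5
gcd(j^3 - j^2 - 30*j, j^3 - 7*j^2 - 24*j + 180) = j^2 - j - 30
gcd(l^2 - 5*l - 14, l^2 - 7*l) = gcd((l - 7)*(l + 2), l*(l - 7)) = l - 7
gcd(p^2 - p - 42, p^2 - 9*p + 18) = 1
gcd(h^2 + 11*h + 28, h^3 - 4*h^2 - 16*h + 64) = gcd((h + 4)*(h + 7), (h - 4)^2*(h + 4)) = h + 4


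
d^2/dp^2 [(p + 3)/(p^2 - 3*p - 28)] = 2*(-3*p*(-p^2 + 3*p + 28) - (p + 3)*(2*p - 3)^2)/(-p^2 + 3*p + 28)^3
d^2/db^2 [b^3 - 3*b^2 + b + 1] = 6*b - 6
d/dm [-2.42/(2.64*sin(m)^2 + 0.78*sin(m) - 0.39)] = (12.7776*sin(m) + 1.8876)*cos(m)/(2.64*sin(m)^2 + 0.78*sin(m) - 0.39)^2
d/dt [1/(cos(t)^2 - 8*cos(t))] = 2*(cos(t) - 4)*sin(t)/((cos(t) - 8)^2*cos(t)^2)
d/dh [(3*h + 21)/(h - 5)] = -36/(h - 5)^2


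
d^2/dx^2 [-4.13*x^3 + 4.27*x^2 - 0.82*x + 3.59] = 8.54 - 24.78*x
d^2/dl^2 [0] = 0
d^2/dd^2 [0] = 0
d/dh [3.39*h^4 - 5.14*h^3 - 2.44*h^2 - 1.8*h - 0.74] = 13.56*h^3 - 15.42*h^2 - 4.88*h - 1.8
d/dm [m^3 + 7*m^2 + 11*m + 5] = 3*m^2 + 14*m + 11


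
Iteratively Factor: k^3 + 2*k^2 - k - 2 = (k - 1)*(k^2 + 3*k + 2) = (k - 1)*(k + 1)*(k + 2)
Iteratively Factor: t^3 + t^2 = (t + 1)*(t^2) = t*(t + 1)*(t)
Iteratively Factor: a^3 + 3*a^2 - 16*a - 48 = (a + 4)*(a^2 - a - 12) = (a - 4)*(a + 4)*(a + 3)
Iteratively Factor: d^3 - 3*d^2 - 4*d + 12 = (d - 3)*(d^2 - 4) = (d - 3)*(d + 2)*(d - 2)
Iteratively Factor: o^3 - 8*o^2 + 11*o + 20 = (o - 4)*(o^2 - 4*o - 5) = (o - 5)*(o - 4)*(o + 1)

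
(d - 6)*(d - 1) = d^2 - 7*d + 6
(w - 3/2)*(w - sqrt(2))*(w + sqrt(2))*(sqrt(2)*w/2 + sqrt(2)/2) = sqrt(2)*w^4/2 - sqrt(2)*w^3/4 - 7*sqrt(2)*w^2/4 + sqrt(2)*w/2 + 3*sqrt(2)/2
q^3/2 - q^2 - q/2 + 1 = (q/2 + 1/2)*(q - 2)*(q - 1)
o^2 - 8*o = o*(o - 8)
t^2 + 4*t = t*(t + 4)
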